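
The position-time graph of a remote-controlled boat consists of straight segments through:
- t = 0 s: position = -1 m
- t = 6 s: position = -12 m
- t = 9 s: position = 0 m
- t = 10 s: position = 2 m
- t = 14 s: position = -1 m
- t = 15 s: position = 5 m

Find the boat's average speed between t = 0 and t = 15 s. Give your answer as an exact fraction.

34/15 m/s

Average speed = (total path length)/(elapsed time); on a piecewise-linear x-t graph the path length is Σ|Δx|.
0–6 s: |Δx| = |-12 − -1| = 11 m
6–9 s: |Δx| = |0 − -12| = 12 m
9–10 s: |Δx| = |2 − 0| = 2 m
10–14 s: |Δx| = |-1 − 2| = 3 m
14–15 s: |Δx| = |5 − -1| = 6 m
Total path = 34 m; average speed = 34/15 = 34/15 m/s.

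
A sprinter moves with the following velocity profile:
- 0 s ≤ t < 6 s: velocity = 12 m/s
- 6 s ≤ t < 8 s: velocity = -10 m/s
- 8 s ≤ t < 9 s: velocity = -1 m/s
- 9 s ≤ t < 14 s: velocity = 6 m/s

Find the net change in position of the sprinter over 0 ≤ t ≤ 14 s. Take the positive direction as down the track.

Displacement is the signed area under the v-t curve.
0–6 s: 12 × 6 = 72 m
6–8 s: -10 × 2 = -20 m
8–9 s: -1 × 1 = -1 m
9–14 s: 6 × 5 = 30 m
Net displacement = 81 m

81 m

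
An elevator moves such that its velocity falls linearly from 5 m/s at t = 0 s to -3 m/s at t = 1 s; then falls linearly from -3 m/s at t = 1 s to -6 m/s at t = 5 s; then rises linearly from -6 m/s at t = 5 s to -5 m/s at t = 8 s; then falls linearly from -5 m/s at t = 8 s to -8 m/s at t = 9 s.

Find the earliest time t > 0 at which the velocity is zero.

v changes sign on 0–1 s (from 5 to -3); the graph is linear there, so v = 0 at t = 0 + (-5)·(1 − 0)/(-3 − 5) = 0.625 s.

t = 0.625 s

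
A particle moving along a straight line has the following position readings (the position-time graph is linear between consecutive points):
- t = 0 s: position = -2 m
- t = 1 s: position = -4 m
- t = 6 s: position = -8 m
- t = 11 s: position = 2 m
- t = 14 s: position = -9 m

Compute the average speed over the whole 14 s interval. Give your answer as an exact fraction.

27/14 m/s

Average speed = (total path length)/(elapsed time); on a piecewise-linear x-t graph the path length is Σ|Δx|.
0–1 s: |Δx| = |-4 − -2| = 2 m
1–6 s: |Δx| = |-8 − -4| = 4 m
6–11 s: |Δx| = |2 − -8| = 10 m
11–14 s: |Δx| = |-9 − 2| = 11 m
Total path = 27 m; average speed = 27/14 = 27/14 m/s.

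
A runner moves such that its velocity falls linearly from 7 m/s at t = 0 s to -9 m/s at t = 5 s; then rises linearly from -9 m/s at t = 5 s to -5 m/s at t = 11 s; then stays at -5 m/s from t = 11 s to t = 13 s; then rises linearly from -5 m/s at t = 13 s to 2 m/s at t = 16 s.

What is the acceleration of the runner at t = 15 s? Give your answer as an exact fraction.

7/3 m/s²

Acceleration is the slope of the v-t graph on 13–16 s: (2 − -5)/(16 − 13) = 7/3 m/s².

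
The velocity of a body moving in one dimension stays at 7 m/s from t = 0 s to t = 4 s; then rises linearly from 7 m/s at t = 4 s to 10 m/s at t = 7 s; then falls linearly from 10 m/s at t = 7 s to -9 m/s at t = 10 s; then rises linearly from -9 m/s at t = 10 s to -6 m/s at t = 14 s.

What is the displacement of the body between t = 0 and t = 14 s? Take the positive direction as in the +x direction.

25 m

Displacement is the signed area under the v-t curve.
0–4 s: 7 × 4 = 28 m
4–7 s: ½(7 + 10)(3) = 25.5 m
7–10 s: ½(10 + -9)(3) = 1.5 m
10–14 s: ½(-9 + -6)(4) = -30 m
Net displacement = 25 m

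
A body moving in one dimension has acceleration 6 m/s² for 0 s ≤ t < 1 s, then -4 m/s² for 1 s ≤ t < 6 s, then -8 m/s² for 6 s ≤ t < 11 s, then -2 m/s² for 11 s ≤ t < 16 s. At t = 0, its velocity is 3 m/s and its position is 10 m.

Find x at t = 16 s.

-424 m

On each constant-a segment, Δv = aΔt and Δx = v₀Δt + ½aΔt²; chain segment to segment.
0–1 s: v starts 3 m/s; Δx = 3·1 + ½·6·1² = 6 m; v ends 9 m/s.
1–6 s: v starts 9 m/s; Δx = 9·5 + ½·-4·5² = -5 m; v ends -11 m/s.
6–11 s: v starts -11 m/s; Δx = -11·5 + ½·-8·5² = -155 m; v ends -51 m/s.
11–16 s: v starts -51 m/s; Δx = -51·5 + ½·-2·5² = -280 m; v ends -61 m/s.
x(16) = 10 + Σ Δx = -424 m.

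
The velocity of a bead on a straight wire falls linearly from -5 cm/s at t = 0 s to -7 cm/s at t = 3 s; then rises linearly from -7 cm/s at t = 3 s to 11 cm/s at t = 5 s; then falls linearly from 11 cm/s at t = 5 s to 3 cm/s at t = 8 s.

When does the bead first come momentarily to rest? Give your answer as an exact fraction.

v changes sign on 3–5 s (from -7 to 11); the graph is linear there, so v = 0 at t = 3 + (7)·(5 − 3)/(11 − -7) = 34/9 s.

t = 34/9 s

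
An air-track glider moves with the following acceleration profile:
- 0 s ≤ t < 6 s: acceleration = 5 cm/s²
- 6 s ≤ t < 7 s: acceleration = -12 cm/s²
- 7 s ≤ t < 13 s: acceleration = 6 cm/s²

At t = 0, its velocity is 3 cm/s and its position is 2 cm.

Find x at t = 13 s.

371 cm

On each constant-a segment, Δv = aΔt and Δx = v₀Δt + ½aΔt²; chain segment to segment.
0–6 s: v starts 3 cm/s; Δx = 3·6 + ½·5·6² = 108 cm; v ends 33 cm/s.
6–7 s: v starts 33 cm/s; Δx = 33·1 + ½·-12·1² = 27 cm; v ends 21 cm/s.
7–13 s: v starts 21 cm/s; Δx = 21·6 + ½·6·6² = 234 cm; v ends 57 cm/s.
x(13) = 2 + Σ Δx = 371 cm.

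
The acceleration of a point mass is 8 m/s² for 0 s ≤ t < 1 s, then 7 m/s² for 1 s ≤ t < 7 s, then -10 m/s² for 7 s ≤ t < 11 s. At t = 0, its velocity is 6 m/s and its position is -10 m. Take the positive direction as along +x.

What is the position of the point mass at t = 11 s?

On each constant-a segment, Δv = aΔt and Δx = v₀Δt + ½aΔt²; chain segment to segment.
0–1 s: v starts 6 m/s; Δx = 6·1 + ½·8·1² = 10 m; v ends 14 m/s.
1–7 s: v starts 14 m/s; Δx = 14·6 + ½·7·6² = 210 m; v ends 56 m/s.
7–11 s: v starts 56 m/s; Δx = 56·4 + ½·-10·4² = 144 m; v ends 16 m/s.
x(11) = -10 + Σ Δx = 354 m.

354 m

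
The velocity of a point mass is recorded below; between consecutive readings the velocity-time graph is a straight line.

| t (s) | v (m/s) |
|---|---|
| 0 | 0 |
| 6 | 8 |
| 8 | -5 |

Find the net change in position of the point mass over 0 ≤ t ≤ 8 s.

27 m

Net displacement equals the area under the velocity-time graph (areas below the axis count negative).
0–6 s: ½(0 + 8)(6) = 24 m
6–8 s: ½(8 + -5)(2) = 3 m
Net displacement = 27 m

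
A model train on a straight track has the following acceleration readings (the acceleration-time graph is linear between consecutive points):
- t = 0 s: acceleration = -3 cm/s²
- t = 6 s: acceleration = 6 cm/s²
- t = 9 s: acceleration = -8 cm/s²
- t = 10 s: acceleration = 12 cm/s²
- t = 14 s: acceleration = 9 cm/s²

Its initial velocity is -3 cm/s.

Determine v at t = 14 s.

47 cm/s

Δv equals the area under the a-t graph; then v = v₀ + Δv.
0–6 s: ½(-3 + 6)(6) = 9 cm/s
6–9 s: ½(6 + -8)(3) = -3 cm/s
9–10 s: ½(-8 + 12)(1) = 2 cm/s
10–14 s: ½(12 + 9)(4) = 42 cm/s
Δv = 50 cm/s, so v(14) = -3 + (50) = 47 cm/s.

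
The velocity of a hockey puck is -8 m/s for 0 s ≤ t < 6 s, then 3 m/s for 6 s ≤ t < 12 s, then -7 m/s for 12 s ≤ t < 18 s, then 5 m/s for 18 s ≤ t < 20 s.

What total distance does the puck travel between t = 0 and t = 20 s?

118 m

Total distance travelled is ∫|v| dt — sum the magnitudes of each area piece.
0–6 s: |-8| × 6 = 48 m
6–12 s: |3| × 6 = 18 m
12–18 s: |-7| × 6 = 42 m
18–20 s: |5| × 2 = 10 m
Total distance = 118 m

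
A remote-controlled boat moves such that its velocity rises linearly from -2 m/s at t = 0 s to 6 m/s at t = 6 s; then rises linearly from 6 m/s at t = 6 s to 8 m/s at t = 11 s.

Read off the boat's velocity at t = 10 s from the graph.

On 6–11 s the graph is linear from 6 to 8 m/s: v(10) = 6 + (8 − 6)·(10 − 6)/(11 − 6) = 7.6 m/s.

7.6 m/s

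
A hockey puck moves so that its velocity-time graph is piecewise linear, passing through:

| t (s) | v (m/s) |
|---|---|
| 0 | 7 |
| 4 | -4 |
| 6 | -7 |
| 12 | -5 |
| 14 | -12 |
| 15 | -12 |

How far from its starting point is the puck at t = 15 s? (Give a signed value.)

Displacement is the signed area under the v-t curve.
0–4 s: ½(7 + -4)(4) = 6 m
4–6 s: ½(-4 + -7)(2) = -11 m
6–12 s: ½(-7 + -5)(6) = -36 m
12–14 s: ½(-5 + -12)(2) = -17 m
14–15 s: -12 × 1 = -12 m
Net displacement = -70 m

-70 m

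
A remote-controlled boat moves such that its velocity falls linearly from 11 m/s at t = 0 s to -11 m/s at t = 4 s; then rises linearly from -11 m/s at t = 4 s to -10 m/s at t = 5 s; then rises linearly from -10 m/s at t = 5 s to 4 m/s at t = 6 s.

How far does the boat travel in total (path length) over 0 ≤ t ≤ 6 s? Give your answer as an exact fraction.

513/14 m

Total distance travelled is ∫|v| dt — sum the magnitudes of each area piece.
0–4 s: v = 0 at t = 2 s; triangle areas 11 + 11 = 22 m
4–5 s: |½(-11 + -10)(1)| = 10.5 m
5–6 s: v = 0 at t = 40/7 s; triangle areas 25/7 + 4/7 = 29/7 m
Total distance = 513/14 m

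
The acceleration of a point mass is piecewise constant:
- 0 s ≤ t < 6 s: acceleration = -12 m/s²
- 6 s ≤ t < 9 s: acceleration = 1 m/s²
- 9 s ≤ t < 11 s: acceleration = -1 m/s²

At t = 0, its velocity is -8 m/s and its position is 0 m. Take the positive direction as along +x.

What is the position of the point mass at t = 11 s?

On each constant-a segment, Δv = aΔt and Δx = v₀Δt + ½aΔt²; chain segment to segment.
0–6 s: v starts -8 m/s; Δx = -8·6 + ½·-12·6² = -264 m; v ends -80 m/s.
6–9 s: v starts -80 m/s; Δx = -80·3 + ½·1·3² = -235.5 m; v ends -77 m/s.
9–11 s: v starts -77 m/s; Δx = -77·2 + ½·-1·2² = -156 m; v ends -79 m/s.
x(11) = 0 + Σ Δx = -655.5 m.

-655.5 m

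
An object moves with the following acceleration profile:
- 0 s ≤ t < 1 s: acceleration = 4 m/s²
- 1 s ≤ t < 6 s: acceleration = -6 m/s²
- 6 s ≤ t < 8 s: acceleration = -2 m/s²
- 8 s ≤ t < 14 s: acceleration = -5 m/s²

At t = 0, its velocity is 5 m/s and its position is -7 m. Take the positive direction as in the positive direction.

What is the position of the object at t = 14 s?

-316 m

On each constant-a segment, Δv = aΔt and Δx = v₀Δt + ½aΔt²; chain segment to segment.
0–1 s: v starts 5 m/s; Δx = 5·1 + ½·4·1² = 7 m; v ends 9 m/s.
1–6 s: v starts 9 m/s; Δx = 9·5 + ½·-6·5² = -30 m; v ends -21 m/s.
6–8 s: v starts -21 m/s; Δx = -21·2 + ½·-2·2² = -46 m; v ends -25 m/s.
8–14 s: v starts -25 m/s; Δx = -25·6 + ½·-5·6² = -240 m; v ends -55 m/s.
x(14) = -7 + Σ Δx = -316 m.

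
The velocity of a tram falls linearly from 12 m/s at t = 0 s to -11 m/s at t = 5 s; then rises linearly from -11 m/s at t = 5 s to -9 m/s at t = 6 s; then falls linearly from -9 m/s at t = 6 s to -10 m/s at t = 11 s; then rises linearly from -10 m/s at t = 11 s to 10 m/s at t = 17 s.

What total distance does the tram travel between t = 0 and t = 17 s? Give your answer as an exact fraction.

Total distance travelled is ∫|v| dt — sum the magnitudes of each area piece.
0–5 s: v = 0 at t = 60/23 s; triangle areas 360/23 + 605/46 = 1325/46 m
5–6 s: |½(-11 + -9)(1)| = 10 m
6–11 s: |½(-9 + -10)(5)| = 47.5 m
11–17 s: v = 0 at t = 14 s; triangle areas 15 + 15 = 30 m
Total distance = 2675/23 m

2675/23 m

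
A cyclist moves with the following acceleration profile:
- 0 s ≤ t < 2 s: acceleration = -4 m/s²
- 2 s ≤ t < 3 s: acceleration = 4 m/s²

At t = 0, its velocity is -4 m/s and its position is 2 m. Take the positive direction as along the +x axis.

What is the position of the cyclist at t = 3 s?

On each constant-a segment, Δv = aΔt and Δx = v₀Δt + ½aΔt²; chain segment to segment.
0–2 s: v starts -4 m/s; Δx = -4·2 + ½·-4·2² = -16 m; v ends -12 m/s.
2–3 s: v starts -12 m/s; Δx = -12·1 + ½·4·1² = -10 m; v ends -8 m/s.
x(3) = 2 + Σ Δx = -24 m.

-24 m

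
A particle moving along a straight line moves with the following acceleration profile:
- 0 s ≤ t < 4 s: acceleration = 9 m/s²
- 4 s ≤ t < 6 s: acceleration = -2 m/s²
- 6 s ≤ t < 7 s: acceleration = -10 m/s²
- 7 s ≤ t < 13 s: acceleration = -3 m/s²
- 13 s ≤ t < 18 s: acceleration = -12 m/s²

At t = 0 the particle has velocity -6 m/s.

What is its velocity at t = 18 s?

-62 m/s

Δv equals the area under the a-t graph; then v = v₀ + Δv.
0–4 s: 9 × 4 = 36 m/s
4–6 s: -2 × 2 = -4 m/s
6–7 s: -10 × 1 = -10 m/s
7–13 s: -3 × 6 = -18 m/s
13–18 s: -12 × 5 = -60 m/s
Δv = -56 m/s, so v(18) = -6 + (-56) = -62 m/s.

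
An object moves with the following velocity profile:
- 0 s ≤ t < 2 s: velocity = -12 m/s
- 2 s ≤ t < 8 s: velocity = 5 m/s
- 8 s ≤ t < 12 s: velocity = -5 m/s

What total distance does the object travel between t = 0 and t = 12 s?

Distance (not displacement) is the total path length: add the absolute areas under v-t.
0–2 s: |-12| × 2 = 24 m
2–8 s: |5| × 6 = 30 m
8–12 s: |-5| × 4 = 20 m
Total distance = 74 m

74 m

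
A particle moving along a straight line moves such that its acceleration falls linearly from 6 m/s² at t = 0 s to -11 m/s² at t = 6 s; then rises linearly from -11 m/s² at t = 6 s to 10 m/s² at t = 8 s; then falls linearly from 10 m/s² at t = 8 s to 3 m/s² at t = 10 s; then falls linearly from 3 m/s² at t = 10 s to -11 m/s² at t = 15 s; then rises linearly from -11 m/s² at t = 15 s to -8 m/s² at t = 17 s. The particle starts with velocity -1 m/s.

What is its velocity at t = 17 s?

-43 m/s

Δv equals the area under the a-t graph; then v = v₀ + Δv.
0–6 s: ½(6 + -11)(6) = -15 m/s
6–8 s: ½(-11 + 10)(2) = -1 m/s
8–10 s: ½(10 + 3)(2) = 13 m/s
10–15 s: ½(3 + -11)(5) = -20 m/s
15–17 s: ½(-11 + -8)(2) = -19 m/s
Δv = -42 m/s, so v(17) = -1 + (-42) = -43 m/s.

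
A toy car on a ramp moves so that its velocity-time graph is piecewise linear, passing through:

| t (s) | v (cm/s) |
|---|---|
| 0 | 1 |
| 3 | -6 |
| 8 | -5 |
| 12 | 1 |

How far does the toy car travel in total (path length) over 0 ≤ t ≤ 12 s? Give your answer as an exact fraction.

926/21 cm

Total distance travelled is ∫|v| dt — sum the magnitudes of each area piece.
0–3 s: v = 0 at t = 3/7 s; triangle areas 3/14 + 54/7 = 111/14 cm
3–8 s: |½(-6 + -5)(5)| = 27.5 cm
8–12 s: v = 0 at t = 34/3 s; triangle areas 25/3 + 1/3 = 26/3 cm
Total distance = 926/21 cm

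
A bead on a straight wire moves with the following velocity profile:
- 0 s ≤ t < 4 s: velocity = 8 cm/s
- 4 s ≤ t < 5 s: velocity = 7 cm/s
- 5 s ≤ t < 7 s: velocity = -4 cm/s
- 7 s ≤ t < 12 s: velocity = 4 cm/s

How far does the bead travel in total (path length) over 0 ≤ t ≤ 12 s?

Distance (not displacement) is the total path length: add the absolute areas under v-t.
0–4 s: |8| × 4 = 32 cm
4–5 s: |7| × 1 = 7 cm
5–7 s: |-4| × 2 = 8 cm
7–12 s: |4| × 5 = 20 cm
Total distance = 67 cm

67 cm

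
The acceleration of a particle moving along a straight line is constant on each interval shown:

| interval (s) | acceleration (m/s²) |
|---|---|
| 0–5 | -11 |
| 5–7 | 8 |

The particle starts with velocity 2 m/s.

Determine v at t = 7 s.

Δv equals the area under the a-t graph; then v = v₀ + Δv.
0–5 s: -11 × 5 = -55 m/s
5–7 s: 8 × 2 = 16 m/s
Δv = -39 m/s, so v(7) = 2 + (-39) = -37 m/s.

-37 m/s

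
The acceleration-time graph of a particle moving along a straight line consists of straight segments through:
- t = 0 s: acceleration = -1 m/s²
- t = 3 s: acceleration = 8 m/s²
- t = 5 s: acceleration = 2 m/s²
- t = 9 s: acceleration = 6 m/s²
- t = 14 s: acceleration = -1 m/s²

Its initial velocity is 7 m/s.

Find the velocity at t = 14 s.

56 m/s

Δv equals the area under the a-t graph; then v = v₀ + Δv.
0–3 s: ½(-1 + 8)(3) = 10.5 m/s
3–5 s: ½(8 + 2)(2) = 10 m/s
5–9 s: ½(2 + 6)(4) = 16 m/s
9–14 s: ½(6 + -1)(5) = 12.5 m/s
Δv = 49 m/s, so v(14) = 7 + (49) = 56 m/s.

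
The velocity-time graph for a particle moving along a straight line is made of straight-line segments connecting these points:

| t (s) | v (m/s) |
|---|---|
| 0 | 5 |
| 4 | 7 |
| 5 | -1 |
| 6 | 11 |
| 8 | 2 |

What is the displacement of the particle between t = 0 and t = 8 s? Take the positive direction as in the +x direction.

45 m

Net displacement equals the area under the velocity-time graph (areas below the axis count negative).
0–4 s: ½(5 + 7)(4) = 24 m
4–5 s: ½(7 + -1)(1) = 3 m
5–6 s: ½(-1 + 11)(1) = 5 m
6–8 s: ½(11 + 2)(2) = 13 m
Net displacement = 45 m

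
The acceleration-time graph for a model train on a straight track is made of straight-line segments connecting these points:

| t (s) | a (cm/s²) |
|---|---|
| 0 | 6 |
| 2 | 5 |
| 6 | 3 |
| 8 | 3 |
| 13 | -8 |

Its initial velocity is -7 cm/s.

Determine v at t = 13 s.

Δv equals the area under the a-t graph; then v = v₀ + Δv.
0–2 s: ½(6 + 5)(2) = 11 cm/s
2–6 s: ½(5 + 3)(4) = 16 cm/s
6–8 s: 3 × 2 = 6 cm/s
8–13 s: ½(3 + -8)(5) = -12.5 cm/s
Δv = 20.5 cm/s, so v(13) = -7 + (20.5) = 13.5 cm/s.

13.5 cm/s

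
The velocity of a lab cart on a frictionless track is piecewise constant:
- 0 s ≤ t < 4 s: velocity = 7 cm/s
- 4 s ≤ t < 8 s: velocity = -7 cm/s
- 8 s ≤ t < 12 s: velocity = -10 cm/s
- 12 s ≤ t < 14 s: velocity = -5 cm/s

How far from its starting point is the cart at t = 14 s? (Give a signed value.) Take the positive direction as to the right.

-50 cm

Displacement is the signed area under the v-t curve.
0–4 s: 7 × 4 = 28 cm
4–8 s: -7 × 4 = -28 cm
8–12 s: -10 × 4 = -40 cm
12–14 s: -5 × 2 = -10 cm
Net displacement = -50 cm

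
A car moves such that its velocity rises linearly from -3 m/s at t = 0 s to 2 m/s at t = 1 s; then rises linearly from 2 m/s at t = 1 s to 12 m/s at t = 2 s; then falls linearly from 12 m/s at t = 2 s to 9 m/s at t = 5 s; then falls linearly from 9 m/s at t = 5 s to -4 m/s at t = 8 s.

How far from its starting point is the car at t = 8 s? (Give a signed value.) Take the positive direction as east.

Net displacement equals the area under the velocity-time graph (areas below the axis count negative).
0–1 s: ½(-3 + 2)(1) = -0.5 m
1–2 s: ½(2 + 12)(1) = 7 m
2–5 s: ½(12 + 9)(3) = 31.5 m
5–8 s: ½(9 + -4)(3) = 7.5 m
Net displacement = 45.5 m

45.5 m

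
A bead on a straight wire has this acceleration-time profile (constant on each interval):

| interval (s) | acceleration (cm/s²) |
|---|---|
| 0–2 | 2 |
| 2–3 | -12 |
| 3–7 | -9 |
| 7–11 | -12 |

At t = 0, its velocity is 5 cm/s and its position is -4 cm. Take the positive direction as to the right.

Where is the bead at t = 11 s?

-323 cm

On each constant-a segment, Δv = aΔt and Δx = v₀Δt + ½aΔt²; chain segment to segment.
0–2 s: v starts 5 cm/s; Δx = 5·2 + ½·2·2² = 14 cm; v ends 9 cm/s.
2–3 s: v starts 9 cm/s; Δx = 9·1 + ½·-12·1² = 3 cm; v ends -3 cm/s.
3–7 s: v starts -3 cm/s; Δx = -3·4 + ½·-9·4² = -84 cm; v ends -39 cm/s.
7–11 s: v starts -39 cm/s; Δx = -39·4 + ½·-12·4² = -252 cm; v ends -87 cm/s.
x(11) = -4 + Σ Δx = -323 cm.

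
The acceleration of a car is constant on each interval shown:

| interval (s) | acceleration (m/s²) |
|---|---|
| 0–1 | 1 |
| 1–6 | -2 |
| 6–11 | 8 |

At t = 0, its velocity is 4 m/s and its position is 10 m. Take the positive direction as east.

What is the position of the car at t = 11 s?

On each constant-a segment, Δv = aΔt and Δx = v₀Δt + ½aΔt²; chain segment to segment.
0–1 s: v starts 4 m/s; Δx = 4·1 + ½·1·1² = 4.5 m; v ends 5 m/s.
1–6 s: v starts 5 m/s; Δx = 5·5 + ½·-2·5² = 0 m; v ends -5 m/s.
6–11 s: v starts -5 m/s; Δx = -5·5 + ½·8·5² = 75 m; v ends 35 m/s.
x(11) = 10 + Σ Δx = 89.5 m.

89.5 m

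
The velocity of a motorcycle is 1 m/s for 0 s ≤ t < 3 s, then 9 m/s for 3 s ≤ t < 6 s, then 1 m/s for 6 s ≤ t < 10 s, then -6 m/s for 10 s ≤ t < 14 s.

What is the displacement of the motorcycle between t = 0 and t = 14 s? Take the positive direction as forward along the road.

10 m

Net displacement equals the area under the velocity-time graph (areas below the axis count negative).
0–3 s: 1 × 3 = 3 m
3–6 s: 9 × 3 = 27 m
6–10 s: 1 × 4 = 4 m
10–14 s: -6 × 4 = -24 m
Net displacement = 10 m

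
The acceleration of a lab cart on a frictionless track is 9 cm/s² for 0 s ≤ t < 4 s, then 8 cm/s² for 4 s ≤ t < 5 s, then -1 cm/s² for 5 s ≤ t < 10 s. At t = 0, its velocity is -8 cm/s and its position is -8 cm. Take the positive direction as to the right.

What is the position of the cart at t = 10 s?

On each constant-a segment, Δv = aΔt and Δx = v₀Δt + ½aΔt²; chain segment to segment.
0–4 s: v starts -8 cm/s; Δx = -8·4 + ½·9·4² = 40 cm; v ends 28 cm/s.
4–5 s: v starts 28 cm/s; Δx = 28·1 + ½·8·1² = 32 cm; v ends 36 cm/s.
5–10 s: v starts 36 cm/s; Δx = 36·5 + ½·-1·5² = 167.5 cm; v ends 31 cm/s.
x(10) = -8 + Σ Δx = 231.5 cm.

231.5 cm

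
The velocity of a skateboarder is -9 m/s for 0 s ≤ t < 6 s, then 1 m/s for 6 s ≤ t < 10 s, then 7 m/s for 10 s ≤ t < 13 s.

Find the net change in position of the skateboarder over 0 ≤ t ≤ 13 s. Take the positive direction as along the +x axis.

-29 m

Displacement is the signed area under the v-t curve.
0–6 s: -9 × 6 = -54 m
6–10 s: 1 × 4 = 4 m
10–13 s: 7 × 3 = 21 m
Net displacement = -29 m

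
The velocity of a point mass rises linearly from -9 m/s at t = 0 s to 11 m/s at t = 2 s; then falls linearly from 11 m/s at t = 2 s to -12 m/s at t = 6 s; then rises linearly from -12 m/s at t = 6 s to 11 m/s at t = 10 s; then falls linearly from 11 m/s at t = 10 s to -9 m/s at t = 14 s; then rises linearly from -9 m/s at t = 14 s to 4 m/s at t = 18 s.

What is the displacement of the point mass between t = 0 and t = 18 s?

Net displacement equals the area under the velocity-time graph (areas below the axis count negative).
0–2 s: ½(-9 + 11)(2) = 2 m
2–6 s: ½(11 + -12)(4) = -2 m
6–10 s: ½(-12 + 11)(4) = -2 m
10–14 s: ½(11 + -9)(4) = 4 m
14–18 s: ½(-9 + 4)(4) = -10 m
Net displacement = -8 m

-8 m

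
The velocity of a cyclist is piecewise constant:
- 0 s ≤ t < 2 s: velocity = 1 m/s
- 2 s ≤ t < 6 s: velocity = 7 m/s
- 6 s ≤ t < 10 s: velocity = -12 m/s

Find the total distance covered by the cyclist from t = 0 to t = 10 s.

78 m

Distance (not displacement) is the total path length: add the absolute areas under v-t.
0–2 s: |1| × 2 = 2 m
2–6 s: |7| × 4 = 28 m
6–10 s: |-12| × 4 = 48 m
Total distance = 78 m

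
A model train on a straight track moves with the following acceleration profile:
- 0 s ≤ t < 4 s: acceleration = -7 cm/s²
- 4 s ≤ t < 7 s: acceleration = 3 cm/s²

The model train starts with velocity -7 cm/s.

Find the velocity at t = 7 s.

-26 cm/s

Δv equals the area under the a-t graph; then v = v₀ + Δv.
0–4 s: -7 × 4 = -28 cm/s
4–7 s: 3 × 3 = 9 cm/s
Δv = -19 cm/s, so v(7) = -7 + (-19) = -26 cm/s.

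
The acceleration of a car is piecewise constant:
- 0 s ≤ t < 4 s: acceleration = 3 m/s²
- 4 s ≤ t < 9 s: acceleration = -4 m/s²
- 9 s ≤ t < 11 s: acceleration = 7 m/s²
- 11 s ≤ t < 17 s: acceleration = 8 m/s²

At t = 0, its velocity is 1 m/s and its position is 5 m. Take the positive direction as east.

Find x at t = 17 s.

On each constant-a segment, Δv = aΔt and Δx = v₀Δt + ½aΔt²; chain segment to segment.
0–4 s: v starts 1 m/s; Δx = 1·4 + ½·3·4² = 28 m; v ends 13 m/s.
4–9 s: v starts 13 m/s; Δx = 13·5 + ½·-4·5² = 15 m; v ends -7 m/s.
9–11 s: v starts -7 m/s; Δx = -7·2 + ½·7·2² = 0 m; v ends 7 m/s.
11–17 s: v starts 7 m/s; Δx = 7·6 + ½·8·6² = 186 m; v ends 55 m/s.
x(17) = 5 + Σ Δx = 234 m.

234 m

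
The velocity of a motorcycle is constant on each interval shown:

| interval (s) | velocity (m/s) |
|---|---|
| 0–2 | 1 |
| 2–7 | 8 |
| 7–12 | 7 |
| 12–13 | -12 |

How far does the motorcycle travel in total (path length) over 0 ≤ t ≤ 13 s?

Distance (not displacement) is the total path length: add the absolute areas under v-t.
0–2 s: |1| × 2 = 2 m
2–7 s: |8| × 5 = 40 m
7–12 s: |7| × 5 = 35 m
12–13 s: |-12| × 1 = 12 m
Total distance = 89 m

89 m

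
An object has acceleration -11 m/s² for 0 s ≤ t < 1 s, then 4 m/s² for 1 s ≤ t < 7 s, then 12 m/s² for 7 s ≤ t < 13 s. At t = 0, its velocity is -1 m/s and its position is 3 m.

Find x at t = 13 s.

On each constant-a segment, Δv = aΔt and Δx = v₀Δt + ½aΔt²; chain segment to segment.
0–1 s: v starts -1 m/s; Δx = -1·1 + ½·-11·1² = -6.5 m; v ends -12 m/s.
1–7 s: v starts -12 m/s; Δx = -12·6 + ½·4·6² = 0 m; v ends 12 m/s.
7–13 s: v starts 12 m/s; Δx = 12·6 + ½·12·6² = 288 m; v ends 84 m/s.
x(13) = 3 + Σ Δx = 284.5 m.

284.5 m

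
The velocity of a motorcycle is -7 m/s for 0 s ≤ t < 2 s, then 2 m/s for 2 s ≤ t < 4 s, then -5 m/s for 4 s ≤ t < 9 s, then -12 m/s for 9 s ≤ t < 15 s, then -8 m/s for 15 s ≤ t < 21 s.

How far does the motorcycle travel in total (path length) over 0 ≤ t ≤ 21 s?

Total distance travelled is ∫|v| dt — sum the magnitudes of each area piece.
0–2 s: |-7| × 2 = 14 m
2–4 s: |2| × 2 = 4 m
4–9 s: |-5| × 5 = 25 m
9–15 s: |-12| × 6 = 72 m
15–21 s: |-8| × 6 = 48 m
Total distance = 163 m

163 m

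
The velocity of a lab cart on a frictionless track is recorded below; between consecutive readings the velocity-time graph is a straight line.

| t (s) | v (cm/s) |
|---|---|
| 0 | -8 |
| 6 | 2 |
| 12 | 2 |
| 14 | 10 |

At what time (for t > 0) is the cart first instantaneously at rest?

v changes sign on 0–6 s (from -8 to 2); the graph is linear there, so v = 0 at t = 0 + (8)·(6 − 0)/(2 − -8) = 4.8 s.

t = 4.8 s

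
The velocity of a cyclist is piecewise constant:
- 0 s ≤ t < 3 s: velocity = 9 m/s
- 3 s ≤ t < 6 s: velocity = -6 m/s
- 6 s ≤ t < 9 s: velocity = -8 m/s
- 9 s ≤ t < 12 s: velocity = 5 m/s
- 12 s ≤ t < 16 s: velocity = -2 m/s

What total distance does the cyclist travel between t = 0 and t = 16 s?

Distance (not displacement) is the total path length: add the absolute areas under v-t.
0–3 s: |9| × 3 = 27 m
3–6 s: |-6| × 3 = 18 m
6–9 s: |-8| × 3 = 24 m
9–12 s: |5| × 3 = 15 m
12–16 s: |-2| × 4 = 8 m
Total distance = 92 m

92 m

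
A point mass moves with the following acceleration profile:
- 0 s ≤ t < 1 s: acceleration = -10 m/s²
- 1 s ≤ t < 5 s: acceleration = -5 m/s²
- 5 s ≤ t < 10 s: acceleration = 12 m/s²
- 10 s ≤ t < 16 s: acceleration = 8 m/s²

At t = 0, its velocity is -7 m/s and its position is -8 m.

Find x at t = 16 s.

119 m

On each constant-a segment, Δv = aΔt and Δx = v₀Δt + ½aΔt²; chain segment to segment.
0–1 s: v starts -7 m/s; Δx = -7·1 + ½·-10·1² = -12 m; v ends -17 m/s.
1–5 s: v starts -17 m/s; Δx = -17·4 + ½·-5·4² = -108 m; v ends -37 m/s.
5–10 s: v starts -37 m/s; Δx = -37·5 + ½·12·5² = -35 m; v ends 23 m/s.
10–16 s: v starts 23 m/s; Δx = 23·6 + ½·8·6² = 282 m; v ends 71 m/s.
x(16) = -8 + Σ Δx = 119 m.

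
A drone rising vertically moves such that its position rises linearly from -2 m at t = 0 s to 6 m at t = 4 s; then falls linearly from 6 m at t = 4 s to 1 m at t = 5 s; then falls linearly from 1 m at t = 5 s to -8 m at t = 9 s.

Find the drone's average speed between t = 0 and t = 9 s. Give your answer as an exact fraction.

Average speed = (total path length)/(elapsed time); on a piecewise-linear x-t graph the path length is Σ|Δx|.
0–4 s: |Δx| = |6 − -2| = 8 m
4–5 s: |Δx| = |1 − 6| = 5 m
5–9 s: |Δx| = |-8 − 1| = 9 m
Total path = 22 m; average speed = 22/9 = 22/9 m/s.

22/9 m/s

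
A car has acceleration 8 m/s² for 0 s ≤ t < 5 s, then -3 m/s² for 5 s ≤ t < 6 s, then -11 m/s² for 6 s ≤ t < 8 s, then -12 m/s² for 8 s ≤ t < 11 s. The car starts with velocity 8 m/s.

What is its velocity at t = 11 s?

-13 m/s

Δv equals the area under the a-t graph; then v = v₀ + Δv.
0–5 s: 8 × 5 = 40 m/s
5–6 s: -3 × 1 = -3 m/s
6–8 s: -11 × 2 = -22 m/s
8–11 s: -12 × 3 = -36 m/s
Δv = -21 m/s, so v(11) = 8 + (-21) = -13 m/s.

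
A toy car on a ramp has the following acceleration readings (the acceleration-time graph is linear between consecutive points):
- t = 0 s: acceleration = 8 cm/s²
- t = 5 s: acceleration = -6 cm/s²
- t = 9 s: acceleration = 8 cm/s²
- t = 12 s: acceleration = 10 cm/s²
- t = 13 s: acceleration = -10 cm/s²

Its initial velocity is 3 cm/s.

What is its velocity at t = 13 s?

39 cm/s

Δv equals the area under the a-t graph; then v = v₀ + Δv.
0–5 s: ½(8 + -6)(5) = 5 cm/s
5–9 s: ½(-6 + 8)(4) = 4 cm/s
9–12 s: ½(8 + 10)(3) = 27 cm/s
12–13 s: ½(10 + -10)(1) = 0 cm/s
Δv = 36 cm/s, so v(13) = 3 + (36) = 39 cm/s.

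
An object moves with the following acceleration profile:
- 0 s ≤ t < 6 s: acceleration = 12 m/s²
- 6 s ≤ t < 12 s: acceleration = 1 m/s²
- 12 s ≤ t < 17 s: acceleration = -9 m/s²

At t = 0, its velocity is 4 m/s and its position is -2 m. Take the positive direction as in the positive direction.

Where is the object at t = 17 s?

1009.5 m

On each constant-a segment, Δv = aΔt and Δx = v₀Δt + ½aΔt²; chain segment to segment.
0–6 s: v starts 4 m/s; Δx = 4·6 + ½·12·6² = 240 m; v ends 76 m/s.
6–12 s: v starts 76 m/s; Δx = 76·6 + ½·1·6² = 474 m; v ends 82 m/s.
12–17 s: v starts 82 m/s; Δx = 82·5 + ½·-9·5² = 297.5 m; v ends 37 m/s.
x(17) = -2 + Σ Δx = 1009.5 m.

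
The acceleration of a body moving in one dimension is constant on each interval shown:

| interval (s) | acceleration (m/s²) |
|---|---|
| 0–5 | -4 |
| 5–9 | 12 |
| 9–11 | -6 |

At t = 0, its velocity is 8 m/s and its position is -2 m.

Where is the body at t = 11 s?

On each constant-a segment, Δv = aΔt and Δx = v₀Δt + ½aΔt²; chain segment to segment.
0–5 s: v starts 8 m/s; Δx = 8·5 + ½·-4·5² = -10 m; v ends -12 m/s.
5–9 s: v starts -12 m/s; Δx = -12·4 + ½·12·4² = 48 m; v ends 36 m/s.
9–11 s: v starts 36 m/s; Δx = 36·2 + ½·-6·2² = 60 m; v ends 24 m/s.
x(11) = -2 + Σ Δx = 96 m.

96 m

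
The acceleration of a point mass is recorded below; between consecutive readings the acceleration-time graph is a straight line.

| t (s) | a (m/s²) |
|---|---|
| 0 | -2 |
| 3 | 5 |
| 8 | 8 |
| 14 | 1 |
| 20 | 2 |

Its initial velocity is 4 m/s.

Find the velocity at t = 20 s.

Δv equals the area under the a-t graph; then v = v₀ + Δv.
0–3 s: ½(-2 + 5)(3) = 4.5 m/s
3–8 s: ½(5 + 8)(5) = 32.5 m/s
8–14 s: ½(8 + 1)(6) = 27 m/s
14–20 s: ½(1 + 2)(6) = 9 m/s
Δv = 73 m/s, so v(20) = 4 + (73) = 77 m/s.

77 m/s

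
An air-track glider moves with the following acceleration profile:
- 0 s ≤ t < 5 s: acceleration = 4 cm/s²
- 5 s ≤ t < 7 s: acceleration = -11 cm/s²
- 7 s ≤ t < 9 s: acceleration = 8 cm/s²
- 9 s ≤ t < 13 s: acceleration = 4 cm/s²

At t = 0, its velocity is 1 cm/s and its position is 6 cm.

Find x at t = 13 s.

187 cm

On each constant-a segment, Δv = aΔt and Δx = v₀Δt + ½aΔt²; chain segment to segment.
0–5 s: v starts 1 cm/s; Δx = 1·5 + ½·4·5² = 55 cm; v ends 21 cm/s.
5–7 s: v starts 21 cm/s; Δx = 21·2 + ½·-11·2² = 20 cm; v ends -1 cm/s.
7–9 s: v starts -1 cm/s; Δx = -1·2 + ½·8·2² = 14 cm; v ends 15 cm/s.
9–13 s: v starts 15 cm/s; Δx = 15·4 + ½·4·4² = 92 cm; v ends 31 cm/s.
x(13) = 6 + Σ Δx = 187 cm.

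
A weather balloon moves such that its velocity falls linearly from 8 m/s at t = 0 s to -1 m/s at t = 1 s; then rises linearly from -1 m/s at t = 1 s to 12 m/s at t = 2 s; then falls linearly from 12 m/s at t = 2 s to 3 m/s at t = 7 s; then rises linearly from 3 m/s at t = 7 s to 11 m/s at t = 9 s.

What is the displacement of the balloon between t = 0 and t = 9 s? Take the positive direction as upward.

60.5 m

Displacement is the signed area under the v-t curve.
0–1 s: ½(8 + -1)(1) = 3.5 m
1–2 s: ½(-1 + 12)(1) = 5.5 m
2–7 s: ½(12 + 3)(5) = 37.5 m
7–9 s: ½(3 + 11)(2) = 14 m
Net displacement = 60.5 m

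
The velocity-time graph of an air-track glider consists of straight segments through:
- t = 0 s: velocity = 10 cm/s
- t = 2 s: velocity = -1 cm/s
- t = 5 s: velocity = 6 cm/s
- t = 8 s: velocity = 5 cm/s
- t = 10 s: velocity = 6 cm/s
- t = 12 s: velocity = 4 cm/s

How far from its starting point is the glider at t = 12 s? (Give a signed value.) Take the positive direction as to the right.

Displacement is the signed area under the v-t curve.
0–2 s: ½(10 + -1)(2) = 9 cm
2–5 s: ½(-1 + 6)(3) = 7.5 cm
5–8 s: ½(6 + 5)(3) = 16.5 cm
8–10 s: ½(5 + 6)(2) = 11 cm
10–12 s: ½(6 + 4)(2) = 10 cm
Net displacement = 54 cm

54 cm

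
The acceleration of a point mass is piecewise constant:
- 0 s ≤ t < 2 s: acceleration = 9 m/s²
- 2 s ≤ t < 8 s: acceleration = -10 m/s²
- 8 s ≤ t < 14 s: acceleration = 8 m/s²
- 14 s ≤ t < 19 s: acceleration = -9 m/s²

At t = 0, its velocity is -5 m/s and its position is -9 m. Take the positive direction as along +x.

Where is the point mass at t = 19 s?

-348.5 m

On each constant-a segment, Δv = aΔt and Δx = v₀Δt + ½aΔt²; chain segment to segment.
0–2 s: v starts -5 m/s; Δx = -5·2 + ½·9·2² = 8 m; v ends 13 m/s.
2–8 s: v starts 13 m/s; Δx = 13·6 + ½·-10·6² = -102 m; v ends -47 m/s.
8–14 s: v starts -47 m/s; Δx = -47·6 + ½·8·6² = -138 m; v ends 1 m/s.
14–19 s: v starts 1 m/s; Δx = 1·5 + ½·-9·5² = -107.5 m; v ends -44 m/s.
x(19) = -9 + Σ Δx = -348.5 m.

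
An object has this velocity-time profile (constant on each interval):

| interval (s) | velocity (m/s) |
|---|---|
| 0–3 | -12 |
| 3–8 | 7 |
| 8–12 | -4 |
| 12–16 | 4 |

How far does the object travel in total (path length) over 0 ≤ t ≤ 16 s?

Distance (not displacement) is the total path length: add the absolute areas under v-t.
0–3 s: |-12| × 3 = 36 m
3–8 s: |7| × 5 = 35 m
8–12 s: |-4| × 4 = 16 m
12–16 s: |4| × 4 = 16 m
Total distance = 103 m

103 m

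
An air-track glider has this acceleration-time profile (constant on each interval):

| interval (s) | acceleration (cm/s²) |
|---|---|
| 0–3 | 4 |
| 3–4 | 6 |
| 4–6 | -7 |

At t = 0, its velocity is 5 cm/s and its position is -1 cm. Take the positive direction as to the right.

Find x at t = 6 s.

On each constant-a segment, Δv = aΔt and Δx = v₀Δt + ½aΔt²; chain segment to segment.
0–3 s: v starts 5 cm/s; Δx = 5·3 + ½·4·3² = 33 cm; v ends 17 cm/s.
3–4 s: v starts 17 cm/s; Δx = 17·1 + ½·6·1² = 20 cm; v ends 23 cm/s.
4–6 s: v starts 23 cm/s; Δx = 23·2 + ½·-7·2² = 32 cm; v ends 9 cm/s.
x(6) = -1 + Σ Δx = 84 cm.

84 cm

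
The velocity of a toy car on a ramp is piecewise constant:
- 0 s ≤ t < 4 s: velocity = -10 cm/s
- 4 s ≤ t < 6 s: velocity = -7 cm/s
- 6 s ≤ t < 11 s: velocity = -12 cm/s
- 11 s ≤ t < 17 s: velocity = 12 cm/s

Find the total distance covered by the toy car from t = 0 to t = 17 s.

Total distance travelled is ∫|v| dt — sum the magnitudes of each area piece.
0–4 s: |-10| × 4 = 40 cm
4–6 s: |-7| × 2 = 14 cm
6–11 s: |-12| × 5 = 60 cm
11–17 s: |12| × 6 = 72 cm
Total distance = 186 cm

186 cm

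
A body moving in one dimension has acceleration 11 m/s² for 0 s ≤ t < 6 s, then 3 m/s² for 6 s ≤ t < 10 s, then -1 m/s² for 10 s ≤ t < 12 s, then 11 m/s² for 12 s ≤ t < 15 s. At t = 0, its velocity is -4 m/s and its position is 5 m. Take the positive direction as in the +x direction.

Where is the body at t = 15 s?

On each constant-a segment, Δv = aΔt and Δx = v₀Δt + ½aΔt²; chain segment to segment.
0–6 s: v starts -4 m/s; Δx = -4·6 + ½·11·6² = 174 m; v ends 62 m/s.
6–10 s: v starts 62 m/s; Δx = 62·4 + ½·3·4² = 272 m; v ends 74 m/s.
10–12 s: v starts 74 m/s; Δx = 74·2 + ½·-1·2² = 146 m; v ends 72 m/s.
12–15 s: v starts 72 m/s; Δx = 72·3 + ½·11·3² = 265.5 m; v ends 105 m/s.
x(15) = 5 + Σ Δx = 862.5 m.

862.5 m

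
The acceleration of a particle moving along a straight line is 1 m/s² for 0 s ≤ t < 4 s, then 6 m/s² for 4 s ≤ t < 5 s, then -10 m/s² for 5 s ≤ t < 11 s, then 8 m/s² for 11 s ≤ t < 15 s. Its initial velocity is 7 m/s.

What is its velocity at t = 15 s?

Δv equals the area under the a-t graph; then v = v₀ + Δv.
0–4 s: 1 × 4 = 4 m/s
4–5 s: 6 × 1 = 6 m/s
5–11 s: -10 × 6 = -60 m/s
11–15 s: 8 × 4 = 32 m/s
Δv = -18 m/s, so v(15) = 7 + (-18) = -11 m/s.

-11 m/s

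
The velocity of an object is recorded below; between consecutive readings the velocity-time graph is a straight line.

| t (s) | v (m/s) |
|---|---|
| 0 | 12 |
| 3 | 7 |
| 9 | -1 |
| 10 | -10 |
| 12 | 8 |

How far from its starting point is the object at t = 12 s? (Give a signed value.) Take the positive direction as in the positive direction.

39 m

Net displacement equals the area under the velocity-time graph (areas below the axis count negative).
0–3 s: ½(12 + 7)(3) = 28.5 m
3–9 s: ½(7 + -1)(6) = 18 m
9–10 s: ½(-1 + -10)(1) = -5.5 m
10–12 s: ½(-10 + 8)(2) = -2 m
Net displacement = 39 m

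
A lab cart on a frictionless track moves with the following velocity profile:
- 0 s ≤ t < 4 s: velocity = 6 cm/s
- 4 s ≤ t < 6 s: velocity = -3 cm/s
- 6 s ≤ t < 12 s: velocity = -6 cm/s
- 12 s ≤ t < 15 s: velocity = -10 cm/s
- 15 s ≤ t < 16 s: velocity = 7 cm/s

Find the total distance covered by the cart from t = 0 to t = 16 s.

Distance (not displacement) is the total path length: add the absolute areas under v-t.
0–4 s: |6| × 4 = 24 cm
4–6 s: |-3| × 2 = 6 cm
6–12 s: |-6| × 6 = 36 cm
12–15 s: |-10| × 3 = 30 cm
15–16 s: |7| × 1 = 7 cm
Total distance = 103 cm

103 cm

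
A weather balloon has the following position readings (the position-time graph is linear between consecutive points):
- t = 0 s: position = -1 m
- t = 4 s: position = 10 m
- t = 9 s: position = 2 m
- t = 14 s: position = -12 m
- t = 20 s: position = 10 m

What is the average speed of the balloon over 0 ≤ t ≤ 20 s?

Average speed = (total path length)/(elapsed time); on a piecewise-linear x-t graph the path length is Σ|Δx|.
0–4 s: |Δx| = |10 − -1| = 11 m
4–9 s: |Δx| = |2 − 10| = 8 m
9–14 s: |Δx| = |-12 − 2| = 14 m
14–20 s: |Δx| = |10 − -12| = 22 m
Total path = 55 m; average speed = 55/20 = 2.75 m/s.

2.75 m/s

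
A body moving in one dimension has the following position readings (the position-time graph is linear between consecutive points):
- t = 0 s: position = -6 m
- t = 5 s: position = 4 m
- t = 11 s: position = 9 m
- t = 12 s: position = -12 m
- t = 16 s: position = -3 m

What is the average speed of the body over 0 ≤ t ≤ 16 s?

2.8125 m/s

Average speed = (total path length)/(elapsed time); on a piecewise-linear x-t graph the path length is Σ|Δx|.
0–5 s: |Δx| = |4 − -6| = 10 m
5–11 s: |Δx| = |9 − 4| = 5 m
11–12 s: |Δx| = |-12 − 9| = 21 m
12–16 s: |Δx| = |-3 − -12| = 9 m
Total path = 45 m; average speed = 45/16 = 2.8125 m/s.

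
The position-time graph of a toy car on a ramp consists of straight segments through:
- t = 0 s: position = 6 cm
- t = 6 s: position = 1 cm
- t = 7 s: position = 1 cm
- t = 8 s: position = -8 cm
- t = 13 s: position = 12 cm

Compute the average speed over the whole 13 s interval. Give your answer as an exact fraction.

Average speed = (total path length)/(elapsed time); on a piecewise-linear x-t graph the path length is Σ|Δx|.
0–6 s: |Δx| = |1 − 6| = 5 cm
6–7 s: |Δx| = |1 − 1| = 0 cm
7–8 s: |Δx| = |-8 − 1| = 9 cm
8–13 s: |Δx| = |12 − -8| = 20 cm
Total path = 34 cm; average speed = 34/13 = 34/13 cm/s.

34/13 cm/s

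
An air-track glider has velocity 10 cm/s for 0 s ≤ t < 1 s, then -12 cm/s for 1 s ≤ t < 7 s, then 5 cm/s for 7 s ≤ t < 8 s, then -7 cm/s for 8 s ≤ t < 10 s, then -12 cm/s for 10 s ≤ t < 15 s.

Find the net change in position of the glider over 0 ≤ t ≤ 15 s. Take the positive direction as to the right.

-131 cm

Displacement is the signed area under the v-t curve.
0–1 s: 10 × 1 = 10 cm
1–7 s: -12 × 6 = -72 cm
7–8 s: 5 × 1 = 5 cm
8–10 s: -7 × 2 = -14 cm
10–15 s: -12 × 5 = -60 cm
Net displacement = -131 cm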